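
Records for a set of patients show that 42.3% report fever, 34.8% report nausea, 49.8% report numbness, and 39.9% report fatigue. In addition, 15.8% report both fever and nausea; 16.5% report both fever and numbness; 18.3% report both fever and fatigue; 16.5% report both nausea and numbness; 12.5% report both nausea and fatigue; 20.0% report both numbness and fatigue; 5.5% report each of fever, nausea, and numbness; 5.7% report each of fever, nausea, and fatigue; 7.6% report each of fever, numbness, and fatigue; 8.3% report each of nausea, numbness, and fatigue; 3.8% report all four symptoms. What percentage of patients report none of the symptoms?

By inclusion–exclusion:
P(≥1) = 42.3 + 34.8 + 49.8 + 39.9 − 15.8 − 16.5 − 18.3 − 16.5 − 12.5 − 20.0 + 5.5 + 5.7 + 7.6 + 8.3 − 3.8 = 90.5%
P(none) = 100% − 90.5% = 9.5%

9.5%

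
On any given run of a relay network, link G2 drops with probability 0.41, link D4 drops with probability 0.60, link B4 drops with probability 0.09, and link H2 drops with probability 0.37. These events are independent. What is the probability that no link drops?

0.1352988

P(none) = (1 − 0.41) × (1 − 0.60) × (1 − 0.09) × (1 − 0.37) = 0.59 × 0.40 × 0.91 × 0.63 = 0.1352988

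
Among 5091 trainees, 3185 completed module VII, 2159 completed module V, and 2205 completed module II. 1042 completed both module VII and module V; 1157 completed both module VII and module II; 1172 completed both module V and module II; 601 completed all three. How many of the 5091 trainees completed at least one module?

4779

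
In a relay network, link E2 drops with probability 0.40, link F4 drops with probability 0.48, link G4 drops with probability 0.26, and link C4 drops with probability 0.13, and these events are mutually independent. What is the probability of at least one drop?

0.7991344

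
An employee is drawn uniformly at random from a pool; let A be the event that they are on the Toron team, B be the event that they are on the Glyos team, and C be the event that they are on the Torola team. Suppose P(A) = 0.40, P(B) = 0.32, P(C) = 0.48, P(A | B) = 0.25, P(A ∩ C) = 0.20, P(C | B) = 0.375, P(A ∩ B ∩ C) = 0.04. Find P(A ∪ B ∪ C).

0.84

P(A ∩ B) = P(B)·P(A|B) = 0.32 × 0.25 = 0.08
P(B ∩ C) = P(B)·P(C|B) = 0.32 × 0.375 = 0.12
Apply inclusion-exclusion:
P(A ∪ B ∪ C) = 0.40 + 0.32 + 0.48 − 0.08 − 0.20 − 0.12 + 0.04 = 0.84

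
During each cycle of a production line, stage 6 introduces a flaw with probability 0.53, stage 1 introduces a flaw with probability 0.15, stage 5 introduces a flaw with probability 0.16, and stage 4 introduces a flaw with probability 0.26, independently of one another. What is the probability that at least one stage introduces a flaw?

P(none) = (1 − 0.53) × (1 − 0.15) × (1 − 0.16) × (1 − 0.26) = 0.47 × 0.85 × 0.84 × 0.74 = 0.2483292
P(at least one) = 1 − 0.2483292 = 0.7516708

0.7516708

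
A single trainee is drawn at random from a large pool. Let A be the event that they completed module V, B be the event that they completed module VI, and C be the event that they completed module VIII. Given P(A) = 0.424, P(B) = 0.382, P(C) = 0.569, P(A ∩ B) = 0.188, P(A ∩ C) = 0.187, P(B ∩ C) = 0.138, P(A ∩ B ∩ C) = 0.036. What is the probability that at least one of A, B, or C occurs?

P(A ∪ B ∪ C) = 0.424 + 0.382 + 0.569 − 0.188 − 0.187 − 0.138 + 0.036 = 0.898

0.898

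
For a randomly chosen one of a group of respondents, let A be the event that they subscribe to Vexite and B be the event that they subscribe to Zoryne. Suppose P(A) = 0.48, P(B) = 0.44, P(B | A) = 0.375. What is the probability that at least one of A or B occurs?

P(A ∩ B) = P(A)·P(B|A) = 0.48 × 0.375 = 0.18
P(A ∪ B) = 0.48 + 0.44 − 0.18 = 0.74

0.74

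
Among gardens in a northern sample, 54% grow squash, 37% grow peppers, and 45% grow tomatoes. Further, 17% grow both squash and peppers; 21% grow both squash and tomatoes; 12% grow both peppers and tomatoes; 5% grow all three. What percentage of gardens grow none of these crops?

By inclusion–exclusion:
P(union) = 54 + 37 + 45 − 17 − 21 − 12 + 5 = 91%
P(none) = 100% − 91% = 9%

9%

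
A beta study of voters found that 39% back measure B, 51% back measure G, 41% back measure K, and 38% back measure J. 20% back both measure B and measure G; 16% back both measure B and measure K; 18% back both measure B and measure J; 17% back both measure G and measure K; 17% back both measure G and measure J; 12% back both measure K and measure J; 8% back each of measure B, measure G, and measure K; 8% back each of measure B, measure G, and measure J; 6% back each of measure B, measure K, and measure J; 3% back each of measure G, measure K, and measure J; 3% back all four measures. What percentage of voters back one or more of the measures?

91%

P(at least one) = 39 + 51 + 41 + 38 − 20 − 16 − 18 − 17 − 17 − 12 + 8 + 8 + 6 + 3 − 3 = 91%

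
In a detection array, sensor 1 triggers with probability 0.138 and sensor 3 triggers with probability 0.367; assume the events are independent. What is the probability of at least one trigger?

P(none) = (1 − 0.138) × (1 − 0.367) = 0.862 × 0.633 = 0.545646
P(at least one) = 1 − 0.545646 = 0.454354

0.454354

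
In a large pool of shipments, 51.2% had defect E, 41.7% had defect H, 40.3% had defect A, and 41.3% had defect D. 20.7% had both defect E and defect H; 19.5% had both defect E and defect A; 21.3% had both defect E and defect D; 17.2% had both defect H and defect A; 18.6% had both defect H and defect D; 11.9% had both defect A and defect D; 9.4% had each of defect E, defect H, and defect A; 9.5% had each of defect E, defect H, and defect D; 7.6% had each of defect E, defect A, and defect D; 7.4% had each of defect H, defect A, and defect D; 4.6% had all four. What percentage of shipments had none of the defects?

5.4%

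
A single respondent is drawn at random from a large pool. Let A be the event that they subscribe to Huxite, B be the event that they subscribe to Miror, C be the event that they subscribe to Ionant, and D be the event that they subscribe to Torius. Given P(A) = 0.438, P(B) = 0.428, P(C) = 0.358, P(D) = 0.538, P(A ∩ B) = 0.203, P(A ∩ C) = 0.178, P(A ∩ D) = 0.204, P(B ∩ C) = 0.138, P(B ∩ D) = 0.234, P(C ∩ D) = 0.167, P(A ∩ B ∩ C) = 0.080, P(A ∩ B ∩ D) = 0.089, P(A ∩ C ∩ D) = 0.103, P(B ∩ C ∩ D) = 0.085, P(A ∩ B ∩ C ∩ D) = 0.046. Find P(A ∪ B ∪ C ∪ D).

0.949

P(A ∪ B ∪ C ∪ D) = 0.438 + 0.428 + 0.358 + 0.538 − 0.203 − 0.178 − 0.204 − 0.138 − 0.234 − 0.167 + 0.080 + 0.089 + 0.103 + 0.085 − 0.046 = 0.949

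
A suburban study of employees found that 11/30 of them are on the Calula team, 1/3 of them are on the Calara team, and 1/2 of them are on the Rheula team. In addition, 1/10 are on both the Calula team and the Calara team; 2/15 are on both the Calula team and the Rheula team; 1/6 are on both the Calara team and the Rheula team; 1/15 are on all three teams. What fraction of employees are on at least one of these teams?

13/15

Inclusion–exclusion gives
P(≥1) = 11/30 + 1/3 + 1/2 − 1/10 − 2/15 − 1/6 + 1/15 = 13/15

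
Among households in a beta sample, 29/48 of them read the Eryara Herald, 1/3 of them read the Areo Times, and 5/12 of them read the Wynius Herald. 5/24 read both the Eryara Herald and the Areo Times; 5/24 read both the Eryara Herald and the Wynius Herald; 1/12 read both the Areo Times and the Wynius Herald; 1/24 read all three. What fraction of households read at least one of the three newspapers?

By inclusion-exclusion,
P(union) = 29/48 + 1/3 + 5/12 − 5/24 − 5/24 − 1/12 + 1/24 = 43/48

43/48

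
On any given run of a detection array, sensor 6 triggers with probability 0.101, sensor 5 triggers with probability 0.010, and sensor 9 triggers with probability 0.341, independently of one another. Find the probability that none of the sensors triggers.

0.58651659

Since the events are independent, P(none) is the product of the individual non-occurrence probabilities.
P(none) = (1 − 0.101) × (1 − 0.010) × (1 − 0.341) = 0.899 × 0.990 × 0.659 = 0.58651659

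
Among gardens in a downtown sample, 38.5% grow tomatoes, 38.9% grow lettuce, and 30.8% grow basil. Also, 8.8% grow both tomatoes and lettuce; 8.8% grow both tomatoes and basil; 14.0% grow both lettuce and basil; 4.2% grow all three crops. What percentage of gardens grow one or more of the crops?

80.8%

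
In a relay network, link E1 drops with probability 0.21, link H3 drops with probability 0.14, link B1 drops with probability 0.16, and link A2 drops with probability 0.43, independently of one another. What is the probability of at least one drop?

Independence gives P(none) = ∏(1 − pᵢ).
P(none) = (1 − 0.21) × (1 − 0.14) × (1 − 0.16) × (1 − 0.43) = 0.79 × 0.86 × 0.84 × 0.57 = 0.32529672
P(at least one) = 1 − 0.32529672 = 0.67470328

0.67470328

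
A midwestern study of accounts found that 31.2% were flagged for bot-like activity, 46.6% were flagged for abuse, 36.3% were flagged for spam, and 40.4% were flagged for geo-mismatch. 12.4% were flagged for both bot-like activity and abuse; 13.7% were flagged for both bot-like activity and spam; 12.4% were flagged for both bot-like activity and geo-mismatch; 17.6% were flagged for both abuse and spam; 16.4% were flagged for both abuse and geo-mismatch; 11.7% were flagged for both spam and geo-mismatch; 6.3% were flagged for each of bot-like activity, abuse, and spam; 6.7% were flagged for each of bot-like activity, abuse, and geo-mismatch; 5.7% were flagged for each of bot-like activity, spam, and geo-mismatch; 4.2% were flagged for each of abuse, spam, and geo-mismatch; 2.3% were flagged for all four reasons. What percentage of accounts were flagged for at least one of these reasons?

90.9%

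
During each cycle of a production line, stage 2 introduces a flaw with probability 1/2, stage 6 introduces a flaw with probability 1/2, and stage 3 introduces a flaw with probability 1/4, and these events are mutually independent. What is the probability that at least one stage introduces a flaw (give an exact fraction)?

13/16

Independence gives P(none) = ∏(1 − pᵢ).
P(none) = (1 − 1/2) × (1 − 1/2) × (1 − 1/4) = 1/2 × 1/2 × 3/4 = 3/16
P(at least one) = 1 − 3/16 = 13/16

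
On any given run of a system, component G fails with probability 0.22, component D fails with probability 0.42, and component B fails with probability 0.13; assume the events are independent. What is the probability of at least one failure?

0.606412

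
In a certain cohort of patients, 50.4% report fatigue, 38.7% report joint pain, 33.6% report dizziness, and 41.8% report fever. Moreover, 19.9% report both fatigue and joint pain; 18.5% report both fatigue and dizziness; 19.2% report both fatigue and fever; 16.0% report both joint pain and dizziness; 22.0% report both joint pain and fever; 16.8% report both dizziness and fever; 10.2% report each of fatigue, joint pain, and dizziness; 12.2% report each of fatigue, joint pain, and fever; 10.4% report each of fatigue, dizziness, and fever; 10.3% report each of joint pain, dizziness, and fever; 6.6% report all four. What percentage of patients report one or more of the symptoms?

88.6%

P(union) = 50.4 + 38.7 + 33.6 + 41.8 − 19.9 − 18.5 − 19.2 − 16.0 − 22.0 − 16.8 + 10.2 + 12.2 + 10.4 + 10.3 − 6.6 = 88.6%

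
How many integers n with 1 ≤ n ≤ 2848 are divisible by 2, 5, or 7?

1871

Using inclusion–exclusion:
⌊2848/2⌋ + ⌊2848/5⌋ + ⌊2848/7⌋ − ⌊2848/10⌋ − ⌊2848/14⌋ − ⌊2848/35⌋ + ⌊2848/70⌋ = 1424 + 569 + 406 − 284 − 203 − 81 + 40 = 1871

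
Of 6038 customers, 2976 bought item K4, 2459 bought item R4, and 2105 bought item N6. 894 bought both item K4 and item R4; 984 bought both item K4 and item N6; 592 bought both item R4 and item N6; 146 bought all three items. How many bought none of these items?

|at least one| = 2976 + 2459 + 2105 − 894 − 984 − 592 + 146 = 5216
None: 6038 − 5216 = 822

822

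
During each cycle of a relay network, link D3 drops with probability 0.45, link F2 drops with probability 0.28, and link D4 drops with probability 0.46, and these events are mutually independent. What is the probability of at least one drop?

0.78616

Independence gives P(none) = ∏(1 − pᵢ).
P(none) = (1 − 0.45) × (1 − 0.28) × (1 − 0.46) = 0.55 × 0.72 × 0.54 = 0.21384
P(at least one) = 1 − 0.21384 = 0.78616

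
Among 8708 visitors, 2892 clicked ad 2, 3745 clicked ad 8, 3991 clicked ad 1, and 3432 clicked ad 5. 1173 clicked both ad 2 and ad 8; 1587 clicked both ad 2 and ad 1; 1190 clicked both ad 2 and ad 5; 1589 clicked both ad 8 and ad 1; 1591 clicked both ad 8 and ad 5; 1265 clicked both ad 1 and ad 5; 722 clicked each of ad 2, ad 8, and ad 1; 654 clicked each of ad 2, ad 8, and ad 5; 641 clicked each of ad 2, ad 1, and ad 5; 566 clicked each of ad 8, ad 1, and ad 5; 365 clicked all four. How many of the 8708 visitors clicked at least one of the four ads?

7883

|union| = 2892 + 3745 + 3991 + 3432 − 1173 − 1587 − 1190 − 1589 − 1591 − 1265 + 722 + 654 + 641 + 566 − 365 = 7883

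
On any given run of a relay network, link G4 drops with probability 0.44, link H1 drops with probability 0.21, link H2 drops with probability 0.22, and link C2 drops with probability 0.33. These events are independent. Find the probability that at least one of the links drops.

P(none) = (1 − 0.44) × (1 − 0.21) × (1 − 0.22) × (1 − 0.33) = 0.56 × 0.79 × 0.78 × 0.67 = 0.23119824
P(at least one) = 1 − 0.23119824 = 0.76880176

0.76880176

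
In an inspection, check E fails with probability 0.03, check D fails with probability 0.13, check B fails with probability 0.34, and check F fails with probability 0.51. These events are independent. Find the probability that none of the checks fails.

P(none) = (1 − 0.03) × (1 − 0.13) × (1 − 0.34) × (1 − 0.51) = 0.97 × 0.87 × 0.66 × 0.49 = 0.27291726

0.27291726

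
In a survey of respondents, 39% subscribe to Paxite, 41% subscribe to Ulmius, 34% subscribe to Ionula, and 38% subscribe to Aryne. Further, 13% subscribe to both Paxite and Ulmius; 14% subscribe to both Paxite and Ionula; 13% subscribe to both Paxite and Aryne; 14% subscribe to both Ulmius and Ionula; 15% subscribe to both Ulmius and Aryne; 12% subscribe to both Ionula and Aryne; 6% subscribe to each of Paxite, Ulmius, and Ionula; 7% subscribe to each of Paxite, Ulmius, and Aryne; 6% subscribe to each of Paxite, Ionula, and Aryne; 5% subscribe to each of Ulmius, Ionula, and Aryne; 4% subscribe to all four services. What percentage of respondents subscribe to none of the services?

Apply inclusion-exclusion:
P(≥1) = 39 + 41 + 34 + 38 − 13 − 14 − 13 − 14 − 15 − 12 + 6 + 7 + 6 + 5 − 4 = 91%
P(none) = 100% − 91% = 9%

9%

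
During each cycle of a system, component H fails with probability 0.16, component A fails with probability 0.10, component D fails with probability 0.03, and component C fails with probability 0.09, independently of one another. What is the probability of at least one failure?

0.3326788

P(none) = (1 − 0.16) × (1 − 0.10) × (1 − 0.03) × (1 − 0.09) = 0.84 × 0.90 × 0.97 × 0.91 = 0.6673212
P(at least one) = 1 − 0.6673212 = 0.3326788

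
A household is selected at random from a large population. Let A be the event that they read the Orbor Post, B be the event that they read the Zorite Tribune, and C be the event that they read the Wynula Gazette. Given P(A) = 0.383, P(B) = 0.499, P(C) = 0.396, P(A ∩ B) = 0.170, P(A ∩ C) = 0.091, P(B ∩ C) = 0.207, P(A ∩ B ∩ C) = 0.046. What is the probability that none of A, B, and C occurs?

Inclusion–exclusion gives
P(A ∪ B ∪ C) = 0.383 + 0.499 + 0.396 − 0.170 − 0.091 − 0.207 + 0.046 = 0.856
P(none) = 1 − 0.856 = 0.144

0.144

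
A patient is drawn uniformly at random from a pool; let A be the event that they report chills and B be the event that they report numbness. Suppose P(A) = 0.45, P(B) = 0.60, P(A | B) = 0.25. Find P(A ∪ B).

P(A ∩ B) = P(B)·P(A|B) = 0.60 × 0.25 = 0.15
Using inclusion–exclusion:
P(A ∪ B) = 0.45 + 0.60 − 0.15 = 0.90

0.90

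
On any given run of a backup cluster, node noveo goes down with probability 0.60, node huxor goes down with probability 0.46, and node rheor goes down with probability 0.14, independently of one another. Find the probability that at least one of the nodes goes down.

0.81424

P(none) = (1 − 0.60) × (1 − 0.46) × (1 − 0.14) = 0.40 × 0.54 × 0.86 = 0.18576
P(at least one) = 1 − 0.18576 = 0.81424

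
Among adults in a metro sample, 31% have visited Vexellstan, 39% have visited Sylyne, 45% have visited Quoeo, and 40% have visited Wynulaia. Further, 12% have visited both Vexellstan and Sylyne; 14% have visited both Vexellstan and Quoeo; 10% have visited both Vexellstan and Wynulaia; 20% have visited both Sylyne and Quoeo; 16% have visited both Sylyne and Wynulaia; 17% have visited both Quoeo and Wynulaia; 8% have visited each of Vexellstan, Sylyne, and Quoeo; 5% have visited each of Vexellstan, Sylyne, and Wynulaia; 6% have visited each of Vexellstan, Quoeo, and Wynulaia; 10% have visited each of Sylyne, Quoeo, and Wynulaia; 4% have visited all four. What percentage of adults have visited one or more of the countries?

P(at least one) = 31 + 39 + 45 + 40 − 12 − 14 − 10 − 20 − 16 − 17 + 8 + 5 + 6 + 10 − 4 = 91%

91%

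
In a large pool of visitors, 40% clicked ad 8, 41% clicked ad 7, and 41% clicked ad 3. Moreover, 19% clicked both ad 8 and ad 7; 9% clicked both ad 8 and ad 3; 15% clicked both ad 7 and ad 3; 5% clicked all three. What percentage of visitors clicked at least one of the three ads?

P(union) = 40 + 41 + 41 − 19 − 9 − 15 + 5 = 84%

84%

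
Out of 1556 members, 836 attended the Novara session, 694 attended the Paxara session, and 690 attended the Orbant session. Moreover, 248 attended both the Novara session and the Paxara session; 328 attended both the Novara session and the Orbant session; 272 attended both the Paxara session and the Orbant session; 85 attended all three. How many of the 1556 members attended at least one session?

1457

Inclusion–exclusion gives
N(≥1) = 836 + 694 + 690 − 248 − 328 − 272 + 85 = 1457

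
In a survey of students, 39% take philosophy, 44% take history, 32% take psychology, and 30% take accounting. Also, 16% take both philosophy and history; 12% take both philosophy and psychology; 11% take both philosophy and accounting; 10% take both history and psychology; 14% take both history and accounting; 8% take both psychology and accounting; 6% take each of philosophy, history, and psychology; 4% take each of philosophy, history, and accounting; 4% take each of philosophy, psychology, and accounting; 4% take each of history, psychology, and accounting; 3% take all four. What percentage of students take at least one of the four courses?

P(≥1) = 39 + 44 + 32 + 30 − 16 − 12 − 11 − 10 − 14 − 8 + 6 + 4 + 4 + 4 − 3 = 89%

89%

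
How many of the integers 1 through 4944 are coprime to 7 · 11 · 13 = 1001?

3557

Inclusion–exclusion gives
⌊4944/7⌋ + ⌊4944/11⌋ + ⌊4944/13⌋ − ⌊4944/77⌋ − ⌊4944/91⌋ − ⌊4944/143⌋ + ⌊4944/1001⌋ = 706 + 449 + 380 − 64 − 54 − 34 + 4 = 1387
4944 − 1387 = 3557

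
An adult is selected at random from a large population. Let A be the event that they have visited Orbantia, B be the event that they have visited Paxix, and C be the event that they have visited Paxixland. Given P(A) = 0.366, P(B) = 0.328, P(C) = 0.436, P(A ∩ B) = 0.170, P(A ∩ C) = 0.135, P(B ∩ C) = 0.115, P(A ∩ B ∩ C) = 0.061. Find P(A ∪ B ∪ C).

Using inclusion–exclusion:
P(A ∪ B ∪ C) = 0.366 + 0.328 + 0.436 − 0.170 − 0.135 − 0.115 + 0.061 = 0.771

0.771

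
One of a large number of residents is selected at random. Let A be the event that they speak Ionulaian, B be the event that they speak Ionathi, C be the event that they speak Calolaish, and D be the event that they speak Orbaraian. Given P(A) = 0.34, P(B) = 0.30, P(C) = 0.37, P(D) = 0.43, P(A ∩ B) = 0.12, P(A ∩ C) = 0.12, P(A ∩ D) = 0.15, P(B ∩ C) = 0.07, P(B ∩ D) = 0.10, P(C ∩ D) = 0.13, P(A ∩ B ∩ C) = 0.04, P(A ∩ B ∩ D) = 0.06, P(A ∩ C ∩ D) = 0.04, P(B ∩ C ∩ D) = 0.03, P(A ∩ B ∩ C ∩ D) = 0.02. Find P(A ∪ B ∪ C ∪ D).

0.90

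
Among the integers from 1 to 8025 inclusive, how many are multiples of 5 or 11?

Apply inclusion-exclusion:
floor(8025/5) + floor(8025/11) − floor(8025/55) = 1605 + 729 − 145 = 2189

2189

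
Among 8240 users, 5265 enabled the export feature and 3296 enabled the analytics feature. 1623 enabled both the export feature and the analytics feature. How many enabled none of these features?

Apply inclusion-exclusion:
N(≥1) = 5265 + 3296 − 1623 = 6938
None: 8240 − 6938 = 1302

1302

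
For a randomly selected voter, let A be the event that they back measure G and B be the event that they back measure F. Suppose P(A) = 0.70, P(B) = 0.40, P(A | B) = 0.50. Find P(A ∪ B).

0.90

P(A ∩ B) = P(B)·P(A|B) = 0.40 × 0.50 = 0.20
By inclusion–exclusion:
P(A ∪ B) = 0.70 + 0.40 − 0.20 = 0.90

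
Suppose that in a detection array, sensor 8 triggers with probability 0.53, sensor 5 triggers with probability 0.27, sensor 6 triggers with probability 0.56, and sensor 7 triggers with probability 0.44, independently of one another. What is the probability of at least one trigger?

P(none) = (1 − 0.53) × (1 − 0.27) × (1 − 0.56) × (1 − 0.44) = 0.47 × 0.73 × 0.44 × 0.56 = 0.08453984
P(at least one) = 1 − 0.08453984 = 0.91546016

0.91546016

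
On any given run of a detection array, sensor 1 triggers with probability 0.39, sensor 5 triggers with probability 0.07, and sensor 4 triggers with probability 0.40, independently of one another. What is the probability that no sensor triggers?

Since the events are independent, P(none) is the product of the individual non-occurrence probabilities.
P(none) = (1 − 0.39) × (1 − 0.07) × (1 − 0.40) = 0.61 × 0.93 × 0.60 = 0.34038

0.34038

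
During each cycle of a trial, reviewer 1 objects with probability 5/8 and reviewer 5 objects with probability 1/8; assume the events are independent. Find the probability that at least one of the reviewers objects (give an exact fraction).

Independence gives P(none) = ∏(1 − pᵢ).
P(none) = (1 − 5/8) × (1 − 1/8) = 3/8 × 7/8 = 21/64
P(at least one) = 1 − 21/64 = 43/64

43/64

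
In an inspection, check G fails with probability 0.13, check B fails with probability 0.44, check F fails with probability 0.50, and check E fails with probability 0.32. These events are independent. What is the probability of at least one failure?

0.834352

P(none) = (1 − 0.13) × (1 − 0.44) × (1 − 0.50) × (1 − 0.32) = 0.87 × 0.56 × 0.50 × 0.68 = 0.165648
P(at least one) = 1 − 0.165648 = 0.834352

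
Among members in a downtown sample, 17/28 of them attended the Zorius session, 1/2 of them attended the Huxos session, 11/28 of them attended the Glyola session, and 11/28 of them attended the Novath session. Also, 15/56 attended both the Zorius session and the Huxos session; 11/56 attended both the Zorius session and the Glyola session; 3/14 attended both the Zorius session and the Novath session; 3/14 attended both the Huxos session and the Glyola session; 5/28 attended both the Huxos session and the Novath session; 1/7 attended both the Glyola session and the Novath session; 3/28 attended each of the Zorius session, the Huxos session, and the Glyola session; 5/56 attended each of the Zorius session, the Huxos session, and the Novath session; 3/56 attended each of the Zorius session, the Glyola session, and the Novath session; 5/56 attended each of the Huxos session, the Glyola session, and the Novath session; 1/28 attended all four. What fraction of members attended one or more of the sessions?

Apply inclusion-exclusion:
P(union) = 17/28 + 1/2 + 11/28 + 11/28 − 15/56 − 11/56 − 3/14 − 3/14 − 5/28 − 1/7 + 3/28 + 5/56 + 3/56 + 5/56 − 1/28 = 55/56

55/56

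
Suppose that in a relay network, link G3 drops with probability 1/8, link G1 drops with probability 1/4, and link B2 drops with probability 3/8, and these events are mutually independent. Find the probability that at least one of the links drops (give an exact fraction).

P(none) = (1 − 1/8) × (1 − 1/4) × (1 − 3/8) = 7/8 × 3/4 × 5/8 = 105/256
P(at least one) = 1 − 105/256 = 151/256

151/256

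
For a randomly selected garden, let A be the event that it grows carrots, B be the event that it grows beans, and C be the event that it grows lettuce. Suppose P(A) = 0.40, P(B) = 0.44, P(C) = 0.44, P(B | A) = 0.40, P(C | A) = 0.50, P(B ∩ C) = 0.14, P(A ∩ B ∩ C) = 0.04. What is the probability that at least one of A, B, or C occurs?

P(A ∩ B) = P(A)·P(B|A) = 0.40 × 0.40 = 0.16
P(A ∩ C) = P(A)·P(C|A) = 0.40 × 0.50 = 0.20
P(A ∪ B ∪ C) = 0.40 + 0.44 + 0.44 − 0.16 − 0.20 − 0.14 + 0.04 = 0.82

0.82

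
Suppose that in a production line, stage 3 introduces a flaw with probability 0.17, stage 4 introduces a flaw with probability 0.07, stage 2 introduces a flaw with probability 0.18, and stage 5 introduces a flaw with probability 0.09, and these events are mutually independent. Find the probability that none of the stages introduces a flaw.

P(none) = (1 − 0.17) × (1 − 0.07) × (1 − 0.18) × (1 − 0.09) = 0.83 × 0.93 × 0.82 × 0.91 = 0.57599178

0.57599178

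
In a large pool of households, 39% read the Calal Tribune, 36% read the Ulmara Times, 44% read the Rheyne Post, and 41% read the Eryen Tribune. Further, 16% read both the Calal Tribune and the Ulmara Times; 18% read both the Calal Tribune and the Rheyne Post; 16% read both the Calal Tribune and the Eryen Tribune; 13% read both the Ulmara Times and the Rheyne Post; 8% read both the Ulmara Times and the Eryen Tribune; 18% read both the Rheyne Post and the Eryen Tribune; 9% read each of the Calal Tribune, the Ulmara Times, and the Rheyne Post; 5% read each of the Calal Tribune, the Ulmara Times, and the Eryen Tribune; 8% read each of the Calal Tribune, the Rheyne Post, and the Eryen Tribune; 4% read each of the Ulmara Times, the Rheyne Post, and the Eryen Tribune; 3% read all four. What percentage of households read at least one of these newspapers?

94%

P(at least one) = 39 + 36 + 44 + 41 − 16 − 18 − 16 − 13 − 8 − 18 + 9 + 5 + 8 + 4 − 3 = 94%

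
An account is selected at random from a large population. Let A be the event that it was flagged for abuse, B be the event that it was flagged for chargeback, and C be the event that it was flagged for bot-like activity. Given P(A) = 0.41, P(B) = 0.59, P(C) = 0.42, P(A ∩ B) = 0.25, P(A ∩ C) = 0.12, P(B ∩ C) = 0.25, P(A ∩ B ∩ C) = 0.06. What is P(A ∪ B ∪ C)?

0.86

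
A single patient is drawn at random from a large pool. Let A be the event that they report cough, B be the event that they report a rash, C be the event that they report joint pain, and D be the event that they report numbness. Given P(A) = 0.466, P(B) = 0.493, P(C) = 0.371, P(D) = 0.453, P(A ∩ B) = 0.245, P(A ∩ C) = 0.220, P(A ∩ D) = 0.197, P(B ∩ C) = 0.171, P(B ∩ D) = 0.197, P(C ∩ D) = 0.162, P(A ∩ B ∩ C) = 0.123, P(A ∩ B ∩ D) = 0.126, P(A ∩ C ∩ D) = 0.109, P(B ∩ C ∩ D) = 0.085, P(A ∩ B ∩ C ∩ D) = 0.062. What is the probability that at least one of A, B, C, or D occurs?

0.972

By inclusion–exclusion:
P(A ∪ B ∪ C ∪ D) = 0.466 + 0.493 + 0.371 + 0.453 − 0.245 − 0.220 − 0.197 − 0.171 − 0.197 − 0.162 + 0.123 + 0.126 + 0.109 + 0.085 − 0.062 = 0.972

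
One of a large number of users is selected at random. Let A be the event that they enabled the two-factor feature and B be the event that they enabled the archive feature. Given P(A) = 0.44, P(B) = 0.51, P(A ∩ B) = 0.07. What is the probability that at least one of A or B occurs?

Using inclusion–exclusion:
P(A ∪ B) = 0.44 + 0.51 − 0.07 = 0.88

0.88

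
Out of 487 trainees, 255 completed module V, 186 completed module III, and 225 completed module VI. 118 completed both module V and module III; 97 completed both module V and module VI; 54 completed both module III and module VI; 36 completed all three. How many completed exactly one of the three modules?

By inclusion–exclusion (exactly-one form):
N(exactly one) = 255 + 186 + 225 − 2·118 − 2·97 − 2·54 + 3·36 = 236

236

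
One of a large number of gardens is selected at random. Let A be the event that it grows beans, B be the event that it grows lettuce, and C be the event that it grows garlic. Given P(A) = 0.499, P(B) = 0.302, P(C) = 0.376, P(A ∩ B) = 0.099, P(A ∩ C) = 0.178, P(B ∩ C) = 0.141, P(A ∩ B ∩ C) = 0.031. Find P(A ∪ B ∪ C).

Using inclusion–exclusion:
P(A ∪ B ∪ C) = 0.499 + 0.302 + 0.376 − 0.099 − 0.178 − 0.141 + 0.031 = 0.790

0.790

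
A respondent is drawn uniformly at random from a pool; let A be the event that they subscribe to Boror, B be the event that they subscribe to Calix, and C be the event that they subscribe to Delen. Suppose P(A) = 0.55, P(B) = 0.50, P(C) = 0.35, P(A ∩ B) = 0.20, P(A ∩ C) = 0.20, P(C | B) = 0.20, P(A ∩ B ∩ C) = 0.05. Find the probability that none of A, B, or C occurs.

0.05

P(B ∩ C) = P(B)·P(C|B) = 0.50 × 0.20 = 0.10
P(A ∪ B ∪ C) = 0.55 + 0.50 + 0.35 − 0.20 − 0.20 − 0.10 + 0.05 = 0.95
P(none) = 1 − 0.95 = 0.05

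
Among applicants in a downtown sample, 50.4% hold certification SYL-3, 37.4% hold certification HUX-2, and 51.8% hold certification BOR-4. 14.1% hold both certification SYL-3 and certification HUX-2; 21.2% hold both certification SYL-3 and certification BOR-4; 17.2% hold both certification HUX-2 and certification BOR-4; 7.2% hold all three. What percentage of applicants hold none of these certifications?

By inclusion-exclusion,
P(≥1) = 50.4 + 37.4 + 51.8 − 14.1 − 21.2 − 17.2 + 7.2 = 94.3%
P(none) = 100% − 94.3% = 5.7%

5.7%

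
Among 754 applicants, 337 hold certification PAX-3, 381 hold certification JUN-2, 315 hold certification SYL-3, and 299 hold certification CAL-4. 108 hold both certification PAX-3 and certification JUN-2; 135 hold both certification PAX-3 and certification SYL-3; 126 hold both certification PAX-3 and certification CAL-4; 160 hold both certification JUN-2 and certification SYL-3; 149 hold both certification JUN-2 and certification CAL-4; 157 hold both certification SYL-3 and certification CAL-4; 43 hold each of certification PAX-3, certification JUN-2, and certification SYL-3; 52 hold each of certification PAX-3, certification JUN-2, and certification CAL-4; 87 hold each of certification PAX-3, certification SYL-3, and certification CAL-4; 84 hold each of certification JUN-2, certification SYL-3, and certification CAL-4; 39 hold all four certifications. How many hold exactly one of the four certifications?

Using the inclusion–exclusion count for exactly one event:
|exactly one| = 337 + 381 + 315 + 299 − 2·108 − 2·135 − 2·126 − 2·160 − 2·149 − 2·157 + 3·43 + 3·52 + 3·87 + 3·84 − 4·39 = 304

304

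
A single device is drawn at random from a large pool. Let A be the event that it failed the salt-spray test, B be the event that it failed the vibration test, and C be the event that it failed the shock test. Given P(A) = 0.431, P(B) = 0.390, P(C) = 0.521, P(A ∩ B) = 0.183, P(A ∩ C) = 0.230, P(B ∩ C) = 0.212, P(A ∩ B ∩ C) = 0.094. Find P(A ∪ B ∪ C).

0.811

Inclusion–exclusion gives
P(A ∪ B ∪ C) = 0.431 + 0.390 + 0.521 − 0.183 − 0.230 − 0.212 + 0.094 = 0.811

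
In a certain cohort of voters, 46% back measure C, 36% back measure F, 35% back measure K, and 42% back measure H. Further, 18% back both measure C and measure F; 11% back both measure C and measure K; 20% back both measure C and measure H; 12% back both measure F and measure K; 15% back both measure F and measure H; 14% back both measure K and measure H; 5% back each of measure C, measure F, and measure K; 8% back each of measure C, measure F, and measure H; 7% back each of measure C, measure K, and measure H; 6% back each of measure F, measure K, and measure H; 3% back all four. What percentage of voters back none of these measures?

8%

Inclusion–exclusion gives
P(at least one) = 46 + 36 + 35 + 42 − 18 − 11 − 20 − 12 − 15 − 14 + 5 + 8 + 7 + 6 − 3 = 92%
P(none) = 100% − 92% = 8%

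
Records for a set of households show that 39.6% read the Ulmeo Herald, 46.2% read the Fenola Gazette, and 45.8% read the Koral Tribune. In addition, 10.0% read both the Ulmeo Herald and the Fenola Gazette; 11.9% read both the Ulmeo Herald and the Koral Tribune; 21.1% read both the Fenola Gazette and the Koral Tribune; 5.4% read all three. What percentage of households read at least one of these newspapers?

P(at least one) = 39.6 + 46.2 + 45.8 − 10.0 − 11.9 − 21.1 + 5.4 = 94.0%

94.0%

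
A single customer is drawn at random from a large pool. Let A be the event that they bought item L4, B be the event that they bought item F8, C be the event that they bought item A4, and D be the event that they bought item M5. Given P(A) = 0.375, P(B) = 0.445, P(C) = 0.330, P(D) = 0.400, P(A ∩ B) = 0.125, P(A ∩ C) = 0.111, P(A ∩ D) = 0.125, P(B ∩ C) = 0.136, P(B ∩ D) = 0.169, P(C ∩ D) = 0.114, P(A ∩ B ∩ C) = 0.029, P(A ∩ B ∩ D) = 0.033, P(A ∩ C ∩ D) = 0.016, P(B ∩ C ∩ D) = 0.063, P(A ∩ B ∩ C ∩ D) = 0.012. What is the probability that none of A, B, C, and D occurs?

0.101

Inclusion–exclusion gives
P(A ∪ B ∪ C ∪ D) = 0.375 + 0.445 + 0.330 + 0.400 − 0.125 − 0.111 − 0.125 − 0.136 − 0.169 − 0.114 + 0.029 + 0.033 + 0.016 + 0.063 − 0.012 = 0.899
P(none) = 1 − 0.899 = 0.101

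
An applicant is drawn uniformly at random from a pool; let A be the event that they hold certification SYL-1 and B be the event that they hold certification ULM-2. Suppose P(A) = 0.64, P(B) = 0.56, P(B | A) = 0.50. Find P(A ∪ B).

0.88

P(A ∩ B) = P(A)·P(B|A) = 0.64 × 0.50 = 0.32
P(A ∪ B) = 0.64 + 0.56 − 0.32 = 0.88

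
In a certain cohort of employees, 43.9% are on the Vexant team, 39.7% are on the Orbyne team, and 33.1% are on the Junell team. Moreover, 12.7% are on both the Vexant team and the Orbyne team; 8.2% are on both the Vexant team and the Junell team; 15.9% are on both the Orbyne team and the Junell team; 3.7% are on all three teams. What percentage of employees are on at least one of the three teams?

Apply inclusion-exclusion:
P(≥1) = 43.9 + 39.7 + 33.1 − 12.7 − 8.2 − 15.9 + 3.7 = 83.6%

83.6%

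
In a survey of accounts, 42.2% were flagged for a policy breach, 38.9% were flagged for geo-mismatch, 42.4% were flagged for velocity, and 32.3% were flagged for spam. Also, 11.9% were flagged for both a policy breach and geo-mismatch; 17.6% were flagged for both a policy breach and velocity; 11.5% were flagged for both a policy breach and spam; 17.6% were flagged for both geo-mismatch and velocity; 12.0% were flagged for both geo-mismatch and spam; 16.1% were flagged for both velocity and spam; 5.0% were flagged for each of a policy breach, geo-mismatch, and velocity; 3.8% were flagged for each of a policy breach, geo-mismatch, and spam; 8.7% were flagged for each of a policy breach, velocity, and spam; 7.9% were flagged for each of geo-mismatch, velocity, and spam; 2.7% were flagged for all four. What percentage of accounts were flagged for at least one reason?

Apply inclusion-exclusion:
P(≥1) = 42.2 + 38.9 + 42.4 + 32.3 − 11.9 − 17.6 − 11.5 − 17.6 − 12.0 − 16.1 + 5.0 + 3.8 + 8.7 + 7.9 − 2.7 = 91.8%

91.8%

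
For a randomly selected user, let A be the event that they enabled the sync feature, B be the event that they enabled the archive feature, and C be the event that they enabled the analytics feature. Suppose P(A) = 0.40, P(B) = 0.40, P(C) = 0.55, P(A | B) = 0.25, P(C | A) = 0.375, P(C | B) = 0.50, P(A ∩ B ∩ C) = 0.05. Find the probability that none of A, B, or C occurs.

0.05

P(A ∩ B) = P(B)·P(A|B) = 0.40 × 0.25 = 0.10
P(A ∩ C) = P(A)·P(C|A) = 0.40 × 0.375 = 0.15
P(B ∩ C) = P(B)·P(C|B) = 0.40 × 0.50 = 0.20
Inclusion–exclusion gives
P(A ∪ B ∪ C) = 0.40 + 0.40 + 0.55 − 0.10 − 0.15 − 0.20 + 0.05 = 0.95
P(none) = 1 − 0.95 = 0.05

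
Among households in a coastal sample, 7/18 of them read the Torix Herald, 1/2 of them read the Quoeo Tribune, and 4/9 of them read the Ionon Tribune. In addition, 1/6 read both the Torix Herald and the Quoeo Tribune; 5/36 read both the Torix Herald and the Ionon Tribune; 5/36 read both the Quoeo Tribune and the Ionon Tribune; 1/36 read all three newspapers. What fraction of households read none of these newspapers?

1/12

P(union) = 7/18 + 1/2 + 4/9 − 1/6 − 5/36 − 5/36 + 1/36 = 11/12
P(none) = 1 − 11/12 = 1/12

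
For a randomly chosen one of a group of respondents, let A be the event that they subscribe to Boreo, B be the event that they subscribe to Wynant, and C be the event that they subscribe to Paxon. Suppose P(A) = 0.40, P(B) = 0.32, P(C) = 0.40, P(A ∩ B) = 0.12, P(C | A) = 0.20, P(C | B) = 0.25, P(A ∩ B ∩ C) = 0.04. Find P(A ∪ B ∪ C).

P(A ∩ C) = P(A)·P(C|A) = 0.40 × 0.20 = 0.08
P(B ∩ C) = P(B)·P(C|B) = 0.32 × 0.25 = 0.08
Inclusion–exclusion gives
P(A ∪ B ∪ C) = 0.40 + 0.32 + 0.40 − 0.12 − 0.08 − 0.08 + 0.04 = 0.88

0.88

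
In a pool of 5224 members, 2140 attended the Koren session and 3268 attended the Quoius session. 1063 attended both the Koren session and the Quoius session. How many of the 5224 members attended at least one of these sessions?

4345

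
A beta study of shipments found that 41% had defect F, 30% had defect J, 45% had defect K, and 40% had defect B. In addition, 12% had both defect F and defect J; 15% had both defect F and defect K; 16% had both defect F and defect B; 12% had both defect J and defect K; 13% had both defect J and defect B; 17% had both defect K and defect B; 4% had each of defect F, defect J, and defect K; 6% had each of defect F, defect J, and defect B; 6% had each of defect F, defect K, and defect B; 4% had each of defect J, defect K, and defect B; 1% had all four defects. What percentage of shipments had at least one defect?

90%

P(≥1) = 41 + 30 + 45 + 40 − 12 − 15 − 16 − 12 − 13 − 17 + 4 + 6 + 6 + 4 − 1 = 90%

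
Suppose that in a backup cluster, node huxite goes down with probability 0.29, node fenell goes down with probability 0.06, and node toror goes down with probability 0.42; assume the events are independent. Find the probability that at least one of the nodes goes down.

0.612908

P(none) = (1 − 0.29) × (1 − 0.06) × (1 − 0.42) = 0.71 × 0.94 × 0.58 = 0.387092
P(at least one) = 1 − 0.387092 = 0.612908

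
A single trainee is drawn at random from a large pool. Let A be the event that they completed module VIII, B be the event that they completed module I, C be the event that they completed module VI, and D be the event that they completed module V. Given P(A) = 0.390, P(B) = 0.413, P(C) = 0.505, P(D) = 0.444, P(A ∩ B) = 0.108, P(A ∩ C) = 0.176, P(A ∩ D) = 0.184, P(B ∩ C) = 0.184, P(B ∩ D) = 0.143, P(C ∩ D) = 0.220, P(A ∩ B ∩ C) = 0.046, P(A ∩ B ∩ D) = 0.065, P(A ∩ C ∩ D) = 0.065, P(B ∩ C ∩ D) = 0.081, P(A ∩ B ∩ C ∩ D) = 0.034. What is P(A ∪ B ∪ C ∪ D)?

By inclusion-exclusion,
P(A ∪ B ∪ C ∪ D) = 0.390 + 0.413 + 0.505 + 0.444 − 0.108 − 0.176 − 0.184 − 0.184 − 0.143 − 0.220 + 0.046 + 0.065 + 0.065 + 0.081 − 0.034 = 0.960

0.960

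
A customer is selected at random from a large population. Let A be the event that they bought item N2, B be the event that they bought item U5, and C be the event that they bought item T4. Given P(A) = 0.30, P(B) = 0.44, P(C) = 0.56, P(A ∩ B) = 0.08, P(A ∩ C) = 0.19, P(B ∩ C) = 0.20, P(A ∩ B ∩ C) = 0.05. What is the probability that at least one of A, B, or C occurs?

0.88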